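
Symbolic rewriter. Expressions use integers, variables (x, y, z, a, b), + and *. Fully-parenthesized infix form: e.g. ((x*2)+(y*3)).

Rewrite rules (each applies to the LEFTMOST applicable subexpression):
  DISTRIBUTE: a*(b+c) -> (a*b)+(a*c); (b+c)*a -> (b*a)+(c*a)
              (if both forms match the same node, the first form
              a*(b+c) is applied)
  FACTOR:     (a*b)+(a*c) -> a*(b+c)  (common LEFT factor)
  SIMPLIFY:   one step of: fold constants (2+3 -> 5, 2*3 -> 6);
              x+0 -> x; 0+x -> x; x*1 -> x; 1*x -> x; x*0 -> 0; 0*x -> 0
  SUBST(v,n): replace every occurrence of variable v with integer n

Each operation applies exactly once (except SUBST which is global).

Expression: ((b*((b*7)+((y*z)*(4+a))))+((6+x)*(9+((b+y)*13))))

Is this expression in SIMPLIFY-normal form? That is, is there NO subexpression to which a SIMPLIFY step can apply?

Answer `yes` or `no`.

Answer: yes

Derivation:
Expression: ((b*((b*7)+((y*z)*(4+a))))+((6+x)*(9+((b+y)*13))))
Scanning for simplifiable subexpressions (pre-order)...
  at root: ((b*((b*7)+((y*z)*(4+a))))+((6+x)*(9+((b+y)*13)))) (not simplifiable)
  at L: (b*((b*7)+((y*z)*(4+a)))) (not simplifiable)
  at LR: ((b*7)+((y*z)*(4+a))) (not simplifiable)
  at LRL: (b*7) (not simplifiable)
  at LRR: ((y*z)*(4+a)) (not simplifiable)
  at LRRL: (y*z) (not simplifiable)
  at LRRR: (4+a) (not simplifiable)
  at R: ((6+x)*(9+((b+y)*13))) (not simplifiable)
  at RL: (6+x) (not simplifiable)
  at RR: (9+((b+y)*13)) (not simplifiable)
  at RRR: ((b+y)*13) (not simplifiable)
  at RRRL: (b+y) (not simplifiable)
Result: no simplifiable subexpression found -> normal form.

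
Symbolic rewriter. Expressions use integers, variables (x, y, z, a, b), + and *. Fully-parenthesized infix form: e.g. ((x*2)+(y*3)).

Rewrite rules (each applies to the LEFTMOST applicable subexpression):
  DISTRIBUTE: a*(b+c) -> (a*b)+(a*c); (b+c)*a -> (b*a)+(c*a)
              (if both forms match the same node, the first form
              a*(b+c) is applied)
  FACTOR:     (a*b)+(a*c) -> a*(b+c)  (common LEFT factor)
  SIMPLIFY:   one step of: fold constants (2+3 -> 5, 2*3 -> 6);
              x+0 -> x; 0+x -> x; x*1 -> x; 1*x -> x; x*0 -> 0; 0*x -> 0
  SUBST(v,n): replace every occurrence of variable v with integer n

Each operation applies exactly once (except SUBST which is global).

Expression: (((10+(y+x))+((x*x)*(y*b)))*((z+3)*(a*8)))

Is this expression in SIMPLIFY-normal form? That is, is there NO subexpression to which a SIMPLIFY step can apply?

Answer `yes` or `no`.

Expression: (((10+(y+x))+((x*x)*(y*b)))*((z+3)*(a*8)))
Scanning for simplifiable subexpressions (pre-order)...
  at root: (((10+(y+x))+((x*x)*(y*b)))*((z+3)*(a*8))) (not simplifiable)
  at L: ((10+(y+x))+((x*x)*(y*b))) (not simplifiable)
  at LL: (10+(y+x)) (not simplifiable)
  at LLR: (y+x) (not simplifiable)
  at LR: ((x*x)*(y*b)) (not simplifiable)
  at LRL: (x*x) (not simplifiable)
  at LRR: (y*b) (not simplifiable)
  at R: ((z+3)*(a*8)) (not simplifiable)
  at RL: (z+3) (not simplifiable)
  at RR: (a*8) (not simplifiable)
Result: no simplifiable subexpression found -> normal form.

Answer: yes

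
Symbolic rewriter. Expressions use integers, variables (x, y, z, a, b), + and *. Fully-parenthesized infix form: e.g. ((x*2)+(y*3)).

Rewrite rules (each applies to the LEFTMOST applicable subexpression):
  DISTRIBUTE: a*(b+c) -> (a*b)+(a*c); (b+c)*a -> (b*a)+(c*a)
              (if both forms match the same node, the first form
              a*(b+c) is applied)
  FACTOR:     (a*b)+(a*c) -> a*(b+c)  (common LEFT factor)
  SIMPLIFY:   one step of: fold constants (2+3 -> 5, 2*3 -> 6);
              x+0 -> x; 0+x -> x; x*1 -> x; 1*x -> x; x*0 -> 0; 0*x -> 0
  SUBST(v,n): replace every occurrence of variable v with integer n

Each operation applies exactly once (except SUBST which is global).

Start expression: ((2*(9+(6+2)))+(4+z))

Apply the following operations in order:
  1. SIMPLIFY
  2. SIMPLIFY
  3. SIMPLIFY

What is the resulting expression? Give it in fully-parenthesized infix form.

Answer: (34+(4+z))

Derivation:
Start: ((2*(9+(6+2)))+(4+z))
Apply SIMPLIFY at LRR (target: (6+2)): ((2*(9+(6+2)))+(4+z)) -> ((2*(9+8))+(4+z))
Apply SIMPLIFY at LR (target: (9+8)): ((2*(9+8))+(4+z)) -> ((2*17)+(4+z))
Apply SIMPLIFY at L (target: (2*17)): ((2*17)+(4+z)) -> (34+(4+z))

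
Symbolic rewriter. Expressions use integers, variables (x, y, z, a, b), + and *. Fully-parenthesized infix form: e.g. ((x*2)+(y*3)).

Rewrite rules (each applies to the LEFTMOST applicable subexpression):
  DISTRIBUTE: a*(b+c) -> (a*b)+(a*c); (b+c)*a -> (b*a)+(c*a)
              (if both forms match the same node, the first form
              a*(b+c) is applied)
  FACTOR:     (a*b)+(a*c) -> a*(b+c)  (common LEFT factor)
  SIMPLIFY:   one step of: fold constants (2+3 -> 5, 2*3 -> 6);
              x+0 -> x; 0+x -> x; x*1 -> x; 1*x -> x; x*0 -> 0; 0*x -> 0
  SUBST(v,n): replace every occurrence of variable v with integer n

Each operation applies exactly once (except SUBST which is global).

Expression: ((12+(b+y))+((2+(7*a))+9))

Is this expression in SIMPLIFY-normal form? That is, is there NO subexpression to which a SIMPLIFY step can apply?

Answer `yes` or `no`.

Expression: ((12+(b+y))+((2+(7*a))+9))
Scanning for simplifiable subexpressions (pre-order)...
  at root: ((12+(b+y))+((2+(7*a))+9)) (not simplifiable)
  at L: (12+(b+y)) (not simplifiable)
  at LR: (b+y) (not simplifiable)
  at R: ((2+(7*a))+9) (not simplifiable)
  at RL: (2+(7*a)) (not simplifiable)
  at RLR: (7*a) (not simplifiable)
Result: no simplifiable subexpression found -> normal form.

Answer: yes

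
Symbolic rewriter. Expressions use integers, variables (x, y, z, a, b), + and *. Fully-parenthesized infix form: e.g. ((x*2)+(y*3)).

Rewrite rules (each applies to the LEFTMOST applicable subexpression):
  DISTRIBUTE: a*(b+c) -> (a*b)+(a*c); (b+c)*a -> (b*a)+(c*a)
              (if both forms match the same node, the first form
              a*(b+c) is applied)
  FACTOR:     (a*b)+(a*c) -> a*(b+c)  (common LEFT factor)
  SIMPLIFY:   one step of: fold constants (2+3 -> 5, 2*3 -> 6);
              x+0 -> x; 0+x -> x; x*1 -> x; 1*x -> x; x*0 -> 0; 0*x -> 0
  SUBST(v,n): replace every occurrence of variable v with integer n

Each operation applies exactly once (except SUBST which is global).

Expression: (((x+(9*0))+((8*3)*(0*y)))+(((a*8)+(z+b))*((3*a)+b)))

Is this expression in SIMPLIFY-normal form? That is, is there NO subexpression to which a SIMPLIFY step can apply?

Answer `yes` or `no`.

Answer: no

Derivation:
Expression: (((x+(9*0))+((8*3)*(0*y)))+(((a*8)+(z+b))*((3*a)+b)))
Scanning for simplifiable subexpressions (pre-order)...
  at root: (((x+(9*0))+((8*3)*(0*y)))+(((a*8)+(z+b))*((3*a)+b))) (not simplifiable)
  at L: ((x+(9*0))+((8*3)*(0*y))) (not simplifiable)
  at LL: (x+(9*0)) (not simplifiable)
  at LLR: (9*0) (SIMPLIFIABLE)
  at LR: ((8*3)*(0*y)) (not simplifiable)
  at LRL: (8*3) (SIMPLIFIABLE)
  at LRR: (0*y) (SIMPLIFIABLE)
  at R: (((a*8)+(z+b))*((3*a)+b)) (not simplifiable)
  at RL: ((a*8)+(z+b)) (not simplifiable)
  at RLL: (a*8) (not simplifiable)
  at RLR: (z+b) (not simplifiable)
  at RR: ((3*a)+b) (not simplifiable)
  at RRL: (3*a) (not simplifiable)
Found simplifiable subexpr at path LLR: (9*0)
One SIMPLIFY step would give: (((x+0)+((8*3)*(0*y)))+(((a*8)+(z+b))*((3*a)+b)))
-> NOT in normal form.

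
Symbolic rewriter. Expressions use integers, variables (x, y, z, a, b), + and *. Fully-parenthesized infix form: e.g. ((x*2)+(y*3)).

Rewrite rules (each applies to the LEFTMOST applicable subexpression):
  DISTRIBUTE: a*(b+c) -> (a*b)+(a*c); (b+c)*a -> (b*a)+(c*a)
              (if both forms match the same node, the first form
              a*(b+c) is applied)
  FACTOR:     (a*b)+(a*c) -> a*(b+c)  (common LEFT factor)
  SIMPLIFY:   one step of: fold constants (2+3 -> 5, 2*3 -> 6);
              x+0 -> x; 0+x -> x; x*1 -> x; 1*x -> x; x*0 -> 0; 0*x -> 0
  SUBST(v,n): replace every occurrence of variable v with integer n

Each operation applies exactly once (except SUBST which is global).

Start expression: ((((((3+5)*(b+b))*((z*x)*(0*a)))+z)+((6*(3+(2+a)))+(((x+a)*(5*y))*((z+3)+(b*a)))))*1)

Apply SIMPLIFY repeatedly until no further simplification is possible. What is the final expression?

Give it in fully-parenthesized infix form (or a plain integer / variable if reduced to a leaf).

Start: ((((((3+5)*(b+b))*((z*x)*(0*a)))+z)+((6*(3+(2+a)))+(((x+a)*(5*y))*((z+3)+(b*a)))))*1)
Step 1: at root: ((((((3+5)*(b+b))*((z*x)*(0*a)))+z)+((6*(3+(2+a)))+(((x+a)*(5*y))*((z+3)+(b*a)))))*1) -> (((((3+5)*(b+b))*((z*x)*(0*a)))+z)+((6*(3+(2+a)))+(((x+a)*(5*y))*((z+3)+(b*a))))); overall: ((((((3+5)*(b+b))*((z*x)*(0*a)))+z)+((6*(3+(2+a)))+(((x+a)*(5*y))*((z+3)+(b*a)))))*1) -> (((((3+5)*(b+b))*((z*x)*(0*a)))+z)+((6*(3+(2+a)))+(((x+a)*(5*y))*((z+3)+(b*a)))))
Step 2: at LLLL: (3+5) -> 8; overall: (((((3+5)*(b+b))*((z*x)*(0*a)))+z)+((6*(3+(2+a)))+(((x+a)*(5*y))*((z+3)+(b*a))))) -> ((((8*(b+b))*((z*x)*(0*a)))+z)+((6*(3+(2+a)))+(((x+a)*(5*y))*((z+3)+(b*a)))))
Step 3: at LLRR: (0*a) -> 0; overall: ((((8*(b+b))*((z*x)*(0*a)))+z)+((6*(3+(2+a)))+(((x+a)*(5*y))*((z+3)+(b*a))))) -> ((((8*(b+b))*((z*x)*0))+z)+((6*(3+(2+a)))+(((x+a)*(5*y))*((z+3)+(b*a)))))
Step 4: at LLR: ((z*x)*0) -> 0; overall: ((((8*(b+b))*((z*x)*0))+z)+((6*(3+(2+a)))+(((x+a)*(5*y))*((z+3)+(b*a))))) -> ((((8*(b+b))*0)+z)+((6*(3+(2+a)))+(((x+a)*(5*y))*((z+3)+(b*a)))))
Step 5: at LL: ((8*(b+b))*0) -> 0; overall: ((((8*(b+b))*0)+z)+((6*(3+(2+a)))+(((x+a)*(5*y))*((z+3)+(b*a))))) -> ((0+z)+((6*(3+(2+a)))+(((x+a)*(5*y))*((z+3)+(b*a)))))
Step 6: at L: (0+z) -> z; overall: ((0+z)+((6*(3+(2+a)))+(((x+a)*(5*y))*((z+3)+(b*a))))) -> (z+((6*(3+(2+a)))+(((x+a)*(5*y))*((z+3)+(b*a)))))
Fixed point: (z+((6*(3+(2+a)))+(((x+a)*(5*y))*((z+3)+(b*a)))))

Answer: (z+((6*(3+(2+a)))+(((x+a)*(5*y))*((z+3)+(b*a)))))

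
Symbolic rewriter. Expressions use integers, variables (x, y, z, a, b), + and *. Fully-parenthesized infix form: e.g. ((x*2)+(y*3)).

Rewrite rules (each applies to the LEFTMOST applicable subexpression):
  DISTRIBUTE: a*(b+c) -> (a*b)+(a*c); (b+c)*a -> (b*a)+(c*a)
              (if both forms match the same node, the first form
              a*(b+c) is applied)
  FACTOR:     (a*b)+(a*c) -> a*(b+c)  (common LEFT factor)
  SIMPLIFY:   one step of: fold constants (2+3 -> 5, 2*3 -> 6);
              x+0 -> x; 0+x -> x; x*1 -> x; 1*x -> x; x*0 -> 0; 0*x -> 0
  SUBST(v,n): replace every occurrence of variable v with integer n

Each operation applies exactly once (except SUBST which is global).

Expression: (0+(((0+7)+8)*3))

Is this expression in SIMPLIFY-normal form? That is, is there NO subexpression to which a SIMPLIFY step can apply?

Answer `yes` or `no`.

Answer: no

Derivation:
Expression: (0+(((0+7)+8)*3))
Scanning for simplifiable subexpressions (pre-order)...
  at root: (0+(((0+7)+8)*3)) (SIMPLIFIABLE)
  at R: (((0+7)+8)*3) (not simplifiable)
  at RL: ((0+7)+8) (not simplifiable)
  at RLL: (0+7) (SIMPLIFIABLE)
Found simplifiable subexpr at path root: (0+(((0+7)+8)*3))
One SIMPLIFY step would give: (((0+7)+8)*3)
-> NOT in normal form.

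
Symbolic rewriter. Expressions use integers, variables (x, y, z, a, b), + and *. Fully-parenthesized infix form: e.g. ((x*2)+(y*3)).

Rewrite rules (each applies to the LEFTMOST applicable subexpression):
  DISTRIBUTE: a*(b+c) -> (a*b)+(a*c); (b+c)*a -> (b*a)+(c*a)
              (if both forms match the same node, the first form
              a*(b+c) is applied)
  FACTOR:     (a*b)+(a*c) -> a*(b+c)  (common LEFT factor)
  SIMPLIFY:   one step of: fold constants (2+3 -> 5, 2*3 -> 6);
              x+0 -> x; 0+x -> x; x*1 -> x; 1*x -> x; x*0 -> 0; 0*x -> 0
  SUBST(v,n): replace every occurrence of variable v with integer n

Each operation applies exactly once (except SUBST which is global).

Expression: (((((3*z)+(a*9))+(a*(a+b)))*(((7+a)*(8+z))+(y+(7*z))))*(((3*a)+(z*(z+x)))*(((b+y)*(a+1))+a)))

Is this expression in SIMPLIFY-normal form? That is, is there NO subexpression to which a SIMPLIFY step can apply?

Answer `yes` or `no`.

Answer: yes

Derivation:
Expression: (((((3*z)+(a*9))+(a*(a+b)))*(((7+a)*(8+z))+(y+(7*z))))*(((3*a)+(z*(z+x)))*(((b+y)*(a+1))+a)))
Scanning for simplifiable subexpressions (pre-order)...
  at root: (((((3*z)+(a*9))+(a*(a+b)))*(((7+a)*(8+z))+(y+(7*z))))*(((3*a)+(z*(z+x)))*(((b+y)*(a+1))+a))) (not simplifiable)
  at L: ((((3*z)+(a*9))+(a*(a+b)))*(((7+a)*(8+z))+(y+(7*z)))) (not simplifiable)
  at LL: (((3*z)+(a*9))+(a*(a+b))) (not simplifiable)
  at LLL: ((3*z)+(a*9)) (not simplifiable)
  at LLLL: (3*z) (not simplifiable)
  at LLLR: (a*9) (not simplifiable)
  at LLR: (a*(a+b)) (not simplifiable)
  at LLRR: (a+b) (not simplifiable)
  at LR: (((7+a)*(8+z))+(y+(7*z))) (not simplifiable)
  at LRL: ((7+a)*(8+z)) (not simplifiable)
  at LRLL: (7+a) (not simplifiable)
  at LRLR: (8+z) (not simplifiable)
  at LRR: (y+(7*z)) (not simplifiable)
  at LRRR: (7*z) (not simplifiable)
  at R: (((3*a)+(z*(z+x)))*(((b+y)*(a+1))+a)) (not simplifiable)
  at RL: ((3*a)+(z*(z+x))) (not simplifiable)
  at RLL: (3*a) (not simplifiable)
  at RLR: (z*(z+x)) (not simplifiable)
  at RLRR: (z+x) (not simplifiable)
  at RR: (((b+y)*(a+1))+a) (not simplifiable)
  at RRL: ((b+y)*(a+1)) (not simplifiable)
  at RRLL: (b+y) (not simplifiable)
  at RRLR: (a+1) (not simplifiable)
Result: no simplifiable subexpression found -> normal form.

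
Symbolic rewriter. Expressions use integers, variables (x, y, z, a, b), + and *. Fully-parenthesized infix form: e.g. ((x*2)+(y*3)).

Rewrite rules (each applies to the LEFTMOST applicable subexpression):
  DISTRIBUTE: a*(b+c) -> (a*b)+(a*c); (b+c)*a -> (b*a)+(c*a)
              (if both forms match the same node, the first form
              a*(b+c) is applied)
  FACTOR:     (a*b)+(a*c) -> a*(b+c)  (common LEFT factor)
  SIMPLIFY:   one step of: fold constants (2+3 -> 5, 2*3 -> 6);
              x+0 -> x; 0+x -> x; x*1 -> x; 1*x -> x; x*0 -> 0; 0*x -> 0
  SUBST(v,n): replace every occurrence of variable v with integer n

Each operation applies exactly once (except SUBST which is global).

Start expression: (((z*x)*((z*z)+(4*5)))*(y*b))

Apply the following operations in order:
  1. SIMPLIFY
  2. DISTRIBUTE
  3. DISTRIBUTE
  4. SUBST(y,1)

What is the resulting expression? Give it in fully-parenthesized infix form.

Start: (((z*x)*((z*z)+(4*5)))*(y*b))
Apply SIMPLIFY at LRR (target: (4*5)): (((z*x)*((z*z)+(4*5)))*(y*b)) -> (((z*x)*((z*z)+20))*(y*b))
Apply DISTRIBUTE at L (target: ((z*x)*((z*z)+20))): (((z*x)*((z*z)+20))*(y*b)) -> ((((z*x)*(z*z))+((z*x)*20))*(y*b))
Apply DISTRIBUTE at root (target: ((((z*x)*(z*z))+((z*x)*20))*(y*b))): ((((z*x)*(z*z))+((z*x)*20))*(y*b)) -> ((((z*x)*(z*z))*(y*b))+(((z*x)*20)*(y*b)))
Apply SUBST(y,1): ((((z*x)*(z*z))*(y*b))+(((z*x)*20)*(y*b))) -> ((((z*x)*(z*z))*(1*b))+(((z*x)*20)*(1*b)))

Answer: ((((z*x)*(z*z))*(1*b))+(((z*x)*20)*(1*b)))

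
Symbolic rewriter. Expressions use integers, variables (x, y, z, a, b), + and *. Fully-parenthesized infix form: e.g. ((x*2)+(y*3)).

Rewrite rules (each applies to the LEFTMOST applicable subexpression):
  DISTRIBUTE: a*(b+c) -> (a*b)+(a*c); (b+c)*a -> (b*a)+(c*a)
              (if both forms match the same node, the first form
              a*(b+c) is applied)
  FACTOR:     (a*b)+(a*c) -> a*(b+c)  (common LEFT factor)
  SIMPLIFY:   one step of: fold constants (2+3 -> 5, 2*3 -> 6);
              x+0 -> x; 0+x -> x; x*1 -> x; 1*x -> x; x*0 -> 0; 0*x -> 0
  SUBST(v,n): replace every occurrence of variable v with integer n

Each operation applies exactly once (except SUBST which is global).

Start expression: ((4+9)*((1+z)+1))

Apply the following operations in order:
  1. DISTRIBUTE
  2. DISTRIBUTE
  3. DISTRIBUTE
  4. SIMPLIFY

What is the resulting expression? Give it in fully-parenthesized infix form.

Start: ((4+9)*((1+z)+1))
Apply DISTRIBUTE at root (target: ((4+9)*((1+z)+1))): ((4+9)*((1+z)+1)) -> (((4+9)*(1+z))+((4+9)*1))
Apply DISTRIBUTE at L (target: ((4+9)*(1+z))): (((4+9)*(1+z))+((4+9)*1)) -> ((((4+9)*1)+((4+9)*z))+((4+9)*1))
Apply DISTRIBUTE at LL (target: ((4+9)*1)): ((((4+9)*1)+((4+9)*z))+((4+9)*1)) -> ((((4*1)+(9*1))+((4+9)*z))+((4+9)*1))
Apply SIMPLIFY at LLL (target: (4*1)): ((((4*1)+(9*1))+((4+9)*z))+((4+9)*1)) -> (((4+(9*1))+((4+9)*z))+((4+9)*1))

Answer: (((4+(9*1))+((4+9)*z))+((4+9)*1))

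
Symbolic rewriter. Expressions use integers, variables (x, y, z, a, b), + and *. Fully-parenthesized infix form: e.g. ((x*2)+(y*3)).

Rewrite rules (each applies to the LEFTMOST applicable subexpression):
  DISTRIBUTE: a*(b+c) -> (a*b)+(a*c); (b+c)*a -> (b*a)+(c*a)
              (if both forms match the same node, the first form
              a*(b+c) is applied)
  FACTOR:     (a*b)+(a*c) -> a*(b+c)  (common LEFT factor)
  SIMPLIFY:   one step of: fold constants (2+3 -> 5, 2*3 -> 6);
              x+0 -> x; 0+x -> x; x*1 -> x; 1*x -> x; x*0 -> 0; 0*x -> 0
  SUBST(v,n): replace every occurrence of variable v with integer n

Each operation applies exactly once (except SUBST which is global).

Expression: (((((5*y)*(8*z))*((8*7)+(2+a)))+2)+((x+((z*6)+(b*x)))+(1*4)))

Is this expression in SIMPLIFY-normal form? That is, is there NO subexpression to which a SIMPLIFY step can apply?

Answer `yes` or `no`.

Expression: (((((5*y)*(8*z))*((8*7)+(2+a)))+2)+((x+((z*6)+(b*x)))+(1*4)))
Scanning for simplifiable subexpressions (pre-order)...
  at root: (((((5*y)*(8*z))*((8*7)+(2+a)))+2)+((x+((z*6)+(b*x)))+(1*4))) (not simplifiable)
  at L: ((((5*y)*(8*z))*((8*7)+(2+a)))+2) (not simplifiable)
  at LL: (((5*y)*(8*z))*((8*7)+(2+a))) (not simplifiable)
  at LLL: ((5*y)*(8*z)) (not simplifiable)
  at LLLL: (5*y) (not simplifiable)
  at LLLR: (8*z) (not simplifiable)
  at LLR: ((8*7)+(2+a)) (not simplifiable)
  at LLRL: (8*7) (SIMPLIFIABLE)
  at LLRR: (2+a) (not simplifiable)
  at R: ((x+((z*6)+(b*x)))+(1*4)) (not simplifiable)
  at RL: (x+((z*6)+(b*x))) (not simplifiable)
  at RLR: ((z*6)+(b*x)) (not simplifiable)
  at RLRL: (z*6) (not simplifiable)
  at RLRR: (b*x) (not simplifiable)
  at RR: (1*4) (SIMPLIFIABLE)
Found simplifiable subexpr at path LLRL: (8*7)
One SIMPLIFY step would give: (((((5*y)*(8*z))*(56+(2+a)))+2)+((x+((z*6)+(b*x)))+(1*4)))
-> NOT in normal form.

Answer: no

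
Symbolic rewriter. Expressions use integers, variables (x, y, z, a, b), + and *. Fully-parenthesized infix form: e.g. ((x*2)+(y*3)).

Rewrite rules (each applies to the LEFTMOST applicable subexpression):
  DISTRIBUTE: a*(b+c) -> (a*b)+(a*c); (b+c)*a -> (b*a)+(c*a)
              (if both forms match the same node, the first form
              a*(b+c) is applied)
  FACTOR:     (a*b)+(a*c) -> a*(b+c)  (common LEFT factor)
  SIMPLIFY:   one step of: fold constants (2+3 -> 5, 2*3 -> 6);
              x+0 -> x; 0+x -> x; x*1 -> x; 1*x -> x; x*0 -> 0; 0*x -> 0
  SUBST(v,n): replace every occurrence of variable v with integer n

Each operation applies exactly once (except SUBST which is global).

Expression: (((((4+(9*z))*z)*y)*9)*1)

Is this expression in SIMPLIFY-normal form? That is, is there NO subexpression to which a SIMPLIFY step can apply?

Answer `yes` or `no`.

Expression: (((((4+(9*z))*z)*y)*9)*1)
Scanning for simplifiable subexpressions (pre-order)...
  at root: (((((4+(9*z))*z)*y)*9)*1) (SIMPLIFIABLE)
  at L: ((((4+(9*z))*z)*y)*9) (not simplifiable)
  at LL: (((4+(9*z))*z)*y) (not simplifiable)
  at LLL: ((4+(9*z))*z) (not simplifiable)
  at LLLL: (4+(9*z)) (not simplifiable)
  at LLLLR: (9*z) (not simplifiable)
Found simplifiable subexpr at path root: (((((4+(9*z))*z)*y)*9)*1)
One SIMPLIFY step would give: ((((4+(9*z))*z)*y)*9)
-> NOT in normal form.

Answer: no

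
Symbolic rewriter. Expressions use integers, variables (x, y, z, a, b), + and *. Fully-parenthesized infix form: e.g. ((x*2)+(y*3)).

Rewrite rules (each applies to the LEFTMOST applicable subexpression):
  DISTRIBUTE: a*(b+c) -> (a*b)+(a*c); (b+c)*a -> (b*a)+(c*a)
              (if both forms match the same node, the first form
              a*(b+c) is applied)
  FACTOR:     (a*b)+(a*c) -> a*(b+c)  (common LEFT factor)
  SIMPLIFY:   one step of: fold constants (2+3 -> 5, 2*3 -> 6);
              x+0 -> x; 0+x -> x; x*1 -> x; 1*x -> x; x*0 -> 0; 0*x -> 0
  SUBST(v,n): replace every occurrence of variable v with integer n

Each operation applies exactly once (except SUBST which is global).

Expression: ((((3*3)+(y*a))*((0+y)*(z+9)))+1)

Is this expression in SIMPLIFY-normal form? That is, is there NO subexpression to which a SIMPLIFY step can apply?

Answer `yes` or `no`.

Expression: ((((3*3)+(y*a))*((0+y)*(z+9)))+1)
Scanning for simplifiable subexpressions (pre-order)...
  at root: ((((3*3)+(y*a))*((0+y)*(z+9)))+1) (not simplifiable)
  at L: (((3*3)+(y*a))*((0+y)*(z+9))) (not simplifiable)
  at LL: ((3*3)+(y*a)) (not simplifiable)
  at LLL: (3*3) (SIMPLIFIABLE)
  at LLR: (y*a) (not simplifiable)
  at LR: ((0+y)*(z+9)) (not simplifiable)
  at LRL: (0+y) (SIMPLIFIABLE)
  at LRR: (z+9) (not simplifiable)
Found simplifiable subexpr at path LLL: (3*3)
One SIMPLIFY step would give: (((9+(y*a))*((0+y)*(z+9)))+1)
-> NOT in normal form.

Answer: no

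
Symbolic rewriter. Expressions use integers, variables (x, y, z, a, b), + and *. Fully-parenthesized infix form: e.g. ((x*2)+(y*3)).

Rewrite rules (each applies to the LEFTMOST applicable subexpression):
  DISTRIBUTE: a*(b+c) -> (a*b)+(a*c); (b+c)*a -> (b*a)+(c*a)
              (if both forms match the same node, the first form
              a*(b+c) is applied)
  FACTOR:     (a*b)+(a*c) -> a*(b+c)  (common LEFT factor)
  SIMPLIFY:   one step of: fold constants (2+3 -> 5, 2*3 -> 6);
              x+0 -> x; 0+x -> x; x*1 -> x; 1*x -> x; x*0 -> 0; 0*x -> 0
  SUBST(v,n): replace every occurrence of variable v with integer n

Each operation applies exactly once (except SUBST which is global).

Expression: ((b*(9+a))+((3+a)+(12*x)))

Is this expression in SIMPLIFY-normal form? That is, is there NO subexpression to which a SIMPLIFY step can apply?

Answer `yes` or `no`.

Answer: yes

Derivation:
Expression: ((b*(9+a))+((3+a)+(12*x)))
Scanning for simplifiable subexpressions (pre-order)...
  at root: ((b*(9+a))+((3+a)+(12*x))) (not simplifiable)
  at L: (b*(9+a)) (not simplifiable)
  at LR: (9+a) (not simplifiable)
  at R: ((3+a)+(12*x)) (not simplifiable)
  at RL: (3+a) (not simplifiable)
  at RR: (12*x) (not simplifiable)
Result: no simplifiable subexpression found -> normal form.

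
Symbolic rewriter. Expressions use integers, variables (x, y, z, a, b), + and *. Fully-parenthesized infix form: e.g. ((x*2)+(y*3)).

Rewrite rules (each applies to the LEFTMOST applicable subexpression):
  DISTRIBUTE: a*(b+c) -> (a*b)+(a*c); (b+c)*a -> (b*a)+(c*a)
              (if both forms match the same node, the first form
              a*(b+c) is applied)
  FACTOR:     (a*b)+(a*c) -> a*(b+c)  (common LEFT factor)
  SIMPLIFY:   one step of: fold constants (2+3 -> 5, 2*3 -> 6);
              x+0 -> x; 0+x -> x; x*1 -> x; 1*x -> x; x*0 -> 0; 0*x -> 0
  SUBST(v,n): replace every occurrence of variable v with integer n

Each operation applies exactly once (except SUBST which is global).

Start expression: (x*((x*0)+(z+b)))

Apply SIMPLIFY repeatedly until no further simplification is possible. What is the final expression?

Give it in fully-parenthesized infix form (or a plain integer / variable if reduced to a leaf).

Start: (x*((x*0)+(z+b)))
Step 1: at RL: (x*0) -> 0; overall: (x*((x*0)+(z+b))) -> (x*(0+(z+b)))
Step 2: at R: (0+(z+b)) -> (z+b); overall: (x*(0+(z+b))) -> (x*(z+b))
Fixed point: (x*(z+b))

Answer: (x*(z+b))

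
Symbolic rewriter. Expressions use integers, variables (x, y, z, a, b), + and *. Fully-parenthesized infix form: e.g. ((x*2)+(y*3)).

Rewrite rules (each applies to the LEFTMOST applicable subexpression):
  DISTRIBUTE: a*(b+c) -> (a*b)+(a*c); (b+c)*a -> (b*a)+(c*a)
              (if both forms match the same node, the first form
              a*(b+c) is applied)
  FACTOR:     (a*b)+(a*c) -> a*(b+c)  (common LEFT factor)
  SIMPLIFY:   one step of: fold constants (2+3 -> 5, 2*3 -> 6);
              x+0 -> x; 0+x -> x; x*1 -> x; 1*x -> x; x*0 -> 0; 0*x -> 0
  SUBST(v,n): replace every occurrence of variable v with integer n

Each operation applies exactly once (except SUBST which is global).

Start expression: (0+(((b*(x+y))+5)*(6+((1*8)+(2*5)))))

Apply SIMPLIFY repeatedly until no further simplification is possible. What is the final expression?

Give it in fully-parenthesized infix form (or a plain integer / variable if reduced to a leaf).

Start: (0+(((b*(x+y))+5)*(6+((1*8)+(2*5)))))
Step 1: at root: (0+(((b*(x+y))+5)*(6+((1*8)+(2*5))))) -> (((b*(x+y))+5)*(6+((1*8)+(2*5)))); overall: (0+(((b*(x+y))+5)*(6+((1*8)+(2*5))))) -> (((b*(x+y))+5)*(6+((1*8)+(2*5))))
Step 2: at RRL: (1*8) -> 8; overall: (((b*(x+y))+5)*(6+((1*8)+(2*5)))) -> (((b*(x+y))+5)*(6+(8+(2*5))))
Step 3: at RRR: (2*5) -> 10; overall: (((b*(x+y))+5)*(6+(8+(2*5)))) -> (((b*(x+y))+5)*(6+(8+10)))
Step 4: at RR: (8+10) -> 18; overall: (((b*(x+y))+5)*(6+(8+10))) -> (((b*(x+y))+5)*(6+18))
Step 5: at R: (6+18) -> 24; overall: (((b*(x+y))+5)*(6+18)) -> (((b*(x+y))+5)*24)
Fixed point: (((b*(x+y))+5)*24)

Answer: (((b*(x+y))+5)*24)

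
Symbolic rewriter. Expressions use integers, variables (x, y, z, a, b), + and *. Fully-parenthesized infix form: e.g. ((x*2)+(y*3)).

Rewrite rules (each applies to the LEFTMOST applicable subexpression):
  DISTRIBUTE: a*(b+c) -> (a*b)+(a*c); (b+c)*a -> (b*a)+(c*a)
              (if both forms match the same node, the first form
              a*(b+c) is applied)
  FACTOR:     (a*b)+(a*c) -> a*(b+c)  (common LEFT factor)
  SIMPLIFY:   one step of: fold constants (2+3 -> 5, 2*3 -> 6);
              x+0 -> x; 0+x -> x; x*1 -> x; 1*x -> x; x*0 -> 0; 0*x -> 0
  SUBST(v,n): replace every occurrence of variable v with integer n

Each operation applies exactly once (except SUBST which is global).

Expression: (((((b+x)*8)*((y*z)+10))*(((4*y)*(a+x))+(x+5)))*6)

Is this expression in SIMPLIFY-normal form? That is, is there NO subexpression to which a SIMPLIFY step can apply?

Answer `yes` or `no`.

Answer: yes

Derivation:
Expression: (((((b+x)*8)*((y*z)+10))*(((4*y)*(a+x))+(x+5)))*6)
Scanning for simplifiable subexpressions (pre-order)...
  at root: (((((b+x)*8)*((y*z)+10))*(((4*y)*(a+x))+(x+5)))*6) (not simplifiable)
  at L: ((((b+x)*8)*((y*z)+10))*(((4*y)*(a+x))+(x+5))) (not simplifiable)
  at LL: (((b+x)*8)*((y*z)+10)) (not simplifiable)
  at LLL: ((b+x)*8) (not simplifiable)
  at LLLL: (b+x) (not simplifiable)
  at LLR: ((y*z)+10) (not simplifiable)
  at LLRL: (y*z) (not simplifiable)
  at LR: (((4*y)*(a+x))+(x+5)) (not simplifiable)
  at LRL: ((4*y)*(a+x)) (not simplifiable)
  at LRLL: (4*y) (not simplifiable)
  at LRLR: (a+x) (not simplifiable)
  at LRR: (x+5) (not simplifiable)
Result: no simplifiable subexpression found -> normal form.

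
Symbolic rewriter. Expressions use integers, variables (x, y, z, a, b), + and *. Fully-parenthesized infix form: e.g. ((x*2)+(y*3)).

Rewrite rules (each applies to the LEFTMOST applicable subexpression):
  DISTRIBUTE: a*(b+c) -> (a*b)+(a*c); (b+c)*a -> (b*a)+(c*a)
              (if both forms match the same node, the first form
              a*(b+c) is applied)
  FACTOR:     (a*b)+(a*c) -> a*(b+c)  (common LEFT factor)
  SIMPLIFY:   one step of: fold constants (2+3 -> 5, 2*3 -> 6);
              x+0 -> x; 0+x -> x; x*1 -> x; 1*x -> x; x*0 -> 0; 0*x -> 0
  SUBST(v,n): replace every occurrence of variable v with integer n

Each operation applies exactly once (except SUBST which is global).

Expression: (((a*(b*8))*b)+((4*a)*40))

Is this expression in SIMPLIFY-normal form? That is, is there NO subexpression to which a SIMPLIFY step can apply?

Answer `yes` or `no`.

Expression: (((a*(b*8))*b)+((4*a)*40))
Scanning for simplifiable subexpressions (pre-order)...
  at root: (((a*(b*8))*b)+((4*a)*40)) (not simplifiable)
  at L: ((a*(b*8))*b) (not simplifiable)
  at LL: (a*(b*8)) (not simplifiable)
  at LLR: (b*8) (not simplifiable)
  at R: ((4*a)*40) (not simplifiable)
  at RL: (4*a) (not simplifiable)
Result: no simplifiable subexpression found -> normal form.

Answer: yes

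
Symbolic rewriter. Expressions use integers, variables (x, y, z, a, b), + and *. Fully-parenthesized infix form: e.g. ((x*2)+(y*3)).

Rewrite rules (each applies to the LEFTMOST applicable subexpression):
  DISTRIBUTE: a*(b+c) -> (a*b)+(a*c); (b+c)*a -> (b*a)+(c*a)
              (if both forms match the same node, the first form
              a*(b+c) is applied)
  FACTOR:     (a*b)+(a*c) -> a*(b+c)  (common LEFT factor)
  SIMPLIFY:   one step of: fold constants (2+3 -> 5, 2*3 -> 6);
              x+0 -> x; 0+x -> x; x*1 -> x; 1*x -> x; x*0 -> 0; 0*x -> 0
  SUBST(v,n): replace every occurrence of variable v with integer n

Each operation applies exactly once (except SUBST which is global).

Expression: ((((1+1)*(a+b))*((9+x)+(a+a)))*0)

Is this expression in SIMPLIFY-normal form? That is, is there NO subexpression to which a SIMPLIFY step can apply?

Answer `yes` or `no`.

Answer: no

Derivation:
Expression: ((((1+1)*(a+b))*((9+x)+(a+a)))*0)
Scanning for simplifiable subexpressions (pre-order)...
  at root: ((((1+1)*(a+b))*((9+x)+(a+a)))*0) (SIMPLIFIABLE)
  at L: (((1+1)*(a+b))*((9+x)+(a+a))) (not simplifiable)
  at LL: ((1+1)*(a+b)) (not simplifiable)
  at LLL: (1+1) (SIMPLIFIABLE)
  at LLR: (a+b) (not simplifiable)
  at LR: ((9+x)+(a+a)) (not simplifiable)
  at LRL: (9+x) (not simplifiable)
  at LRR: (a+a) (not simplifiable)
Found simplifiable subexpr at path root: ((((1+1)*(a+b))*((9+x)+(a+a)))*0)
One SIMPLIFY step would give: 0
-> NOT in normal form.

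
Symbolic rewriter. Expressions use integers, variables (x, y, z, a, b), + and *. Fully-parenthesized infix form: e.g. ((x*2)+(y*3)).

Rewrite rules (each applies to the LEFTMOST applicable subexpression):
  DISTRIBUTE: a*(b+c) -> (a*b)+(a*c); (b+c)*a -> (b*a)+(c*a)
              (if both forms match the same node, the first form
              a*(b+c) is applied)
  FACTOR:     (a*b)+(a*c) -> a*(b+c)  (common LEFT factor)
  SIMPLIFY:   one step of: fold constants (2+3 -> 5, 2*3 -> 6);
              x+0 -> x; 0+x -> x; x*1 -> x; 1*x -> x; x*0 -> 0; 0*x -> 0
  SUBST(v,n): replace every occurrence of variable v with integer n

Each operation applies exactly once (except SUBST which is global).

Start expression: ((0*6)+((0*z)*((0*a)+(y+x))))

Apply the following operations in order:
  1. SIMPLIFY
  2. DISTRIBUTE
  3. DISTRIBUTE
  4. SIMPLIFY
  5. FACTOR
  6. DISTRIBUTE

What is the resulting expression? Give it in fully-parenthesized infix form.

Answer: (((0*z)*(0*a))+(((0*z)*y)+((0*z)*x)))

Derivation:
Start: ((0*6)+((0*z)*((0*a)+(y+x))))
Apply SIMPLIFY at L (target: (0*6)): ((0*6)+((0*z)*((0*a)+(y+x)))) -> (0+((0*z)*((0*a)+(y+x))))
Apply DISTRIBUTE at R (target: ((0*z)*((0*a)+(y+x)))): (0+((0*z)*((0*a)+(y+x)))) -> (0+(((0*z)*(0*a))+((0*z)*(y+x))))
Apply DISTRIBUTE at RR (target: ((0*z)*(y+x))): (0+(((0*z)*(0*a))+((0*z)*(y+x)))) -> (0+(((0*z)*(0*a))+(((0*z)*y)+((0*z)*x))))
Apply SIMPLIFY at root (target: (0+(((0*z)*(0*a))+(((0*z)*y)+((0*z)*x))))): (0+(((0*z)*(0*a))+(((0*z)*y)+((0*z)*x)))) -> (((0*z)*(0*a))+(((0*z)*y)+((0*z)*x)))
Apply FACTOR at R (target: (((0*z)*y)+((0*z)*x))): (((0*z)*(0*a))+(((0*z)*y)+((0*z)*x))) -> (((0*z)*(0*a))+((0*z)*(y+x)))
Apply DISTRIBUTE at R (target: ((0*z)*(y+x))): (((0*z)*(0*a))+((0*z)*(y+x))) -> (((0*z)*(0*a))+(((0*z)*y)+((0*z)*x)))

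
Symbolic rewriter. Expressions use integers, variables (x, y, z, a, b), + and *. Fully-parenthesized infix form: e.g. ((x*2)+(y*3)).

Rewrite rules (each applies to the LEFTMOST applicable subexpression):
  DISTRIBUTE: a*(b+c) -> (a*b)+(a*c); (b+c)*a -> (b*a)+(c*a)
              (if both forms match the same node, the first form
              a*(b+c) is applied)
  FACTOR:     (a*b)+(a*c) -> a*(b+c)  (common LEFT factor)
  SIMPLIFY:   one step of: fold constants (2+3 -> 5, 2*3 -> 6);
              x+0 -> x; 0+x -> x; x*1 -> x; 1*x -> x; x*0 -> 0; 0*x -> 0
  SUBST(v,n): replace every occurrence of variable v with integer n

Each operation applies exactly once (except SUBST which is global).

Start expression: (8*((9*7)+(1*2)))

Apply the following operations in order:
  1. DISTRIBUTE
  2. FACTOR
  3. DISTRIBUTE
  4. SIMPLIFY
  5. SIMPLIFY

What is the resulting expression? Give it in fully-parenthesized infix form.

Answer: (504+(8*(1*2)))

Derivation:
Start: (8*((9*7)+(1*2)))
Apply DISTRIBUTE at root (target: (8*((9*7)+(1*2)))): (8*((9*7)+(1*2))) -> ((8*(9*7))+(8*(1*2)))
Apply FACTOR at root (target: ((8*(9*7))+(8*(1*2)))): ((8*(9*7))+(8*(1*2))) -> (8*((9*7)+(1*2)))
Apply DISTRIBUTE at root (target: (8*((9*7)+(1*2)))): (8*((9*7)+(1*2))) -> ((8*(9*7))+(8*(1*2)))
Apply SIMPLIFY at LR (target: (9*7)): ((8*(9*7))+(8*(1*2))) -> ((8*63)+(8*(1*2)))
Apply SIMPLIFY at L (target: (8*63)): ((8*63)+(8*(1*2))) -> (504+(8*(1*2)))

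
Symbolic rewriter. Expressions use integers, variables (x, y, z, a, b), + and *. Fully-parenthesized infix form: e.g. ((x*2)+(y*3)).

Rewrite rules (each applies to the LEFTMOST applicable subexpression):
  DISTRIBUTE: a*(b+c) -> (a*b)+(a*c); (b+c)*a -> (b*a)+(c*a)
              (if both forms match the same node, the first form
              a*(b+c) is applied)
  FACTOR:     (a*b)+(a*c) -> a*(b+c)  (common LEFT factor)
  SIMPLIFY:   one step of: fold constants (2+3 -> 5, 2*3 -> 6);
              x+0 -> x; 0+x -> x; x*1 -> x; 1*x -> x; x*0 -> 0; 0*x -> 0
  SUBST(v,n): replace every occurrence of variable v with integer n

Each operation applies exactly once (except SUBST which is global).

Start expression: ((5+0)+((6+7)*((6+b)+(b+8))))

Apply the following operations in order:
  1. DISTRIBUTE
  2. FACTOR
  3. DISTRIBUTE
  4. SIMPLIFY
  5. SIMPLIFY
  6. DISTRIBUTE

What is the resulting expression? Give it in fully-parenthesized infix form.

Start: ((5+0)+((6+7)*((6+b)+(b+8))))
Apply DISTRIBUTE at R (target: ((6+7)*((6+b)+(b+8)))): ((5+0)+((6+7)*((6+b)+(b+8)))) -> ((5+0)+(((6+7)*(6+b))+((6+7)*(b+8))))
Apply FACTOR at R (target: (((6+7)*(6+b))+((6+7)*(b+8)))): ((5+0)+(((6+7)*(6+b))+((6+7)*(b+8)))) -> ((5+0)+((6+7)*((6+b)+(b+8))))
Apply DISTRIBUTE at R (target: ((6+7)*((6+b)+(b+8)))): ((5+0)+((6+7)*((6+b)+(b+8)))) -> ((5+0)+(((6+7)*(6+b))+((6+7)*(b+8))))
Apply SIMPLIFY at L (target: (5+0)): ((5+0)+(((6+7)*(6+b))+((6+7)*(b+8)))) -> (5+(((6+7)*(6+b))+((6+7)*(b+8))))
Apply SIMPLIFY at RLL (target: (6+7)): (5+(((6+7)*(6+b))+((6+7)*(b+8)))) -> (5+((13*(6+b))+((6+7)*(b+8))))
Apply DISTRIBUTE at RL (target: (13*(6+b))): (5+((13*(6+b))+((6+7)*(b+8)))) -> (5+(((13*6)+(13*b))+((6+7)*(b+8))))

Answer: (5+(((13*6)+(13*b))+((6+7)*(b+8))))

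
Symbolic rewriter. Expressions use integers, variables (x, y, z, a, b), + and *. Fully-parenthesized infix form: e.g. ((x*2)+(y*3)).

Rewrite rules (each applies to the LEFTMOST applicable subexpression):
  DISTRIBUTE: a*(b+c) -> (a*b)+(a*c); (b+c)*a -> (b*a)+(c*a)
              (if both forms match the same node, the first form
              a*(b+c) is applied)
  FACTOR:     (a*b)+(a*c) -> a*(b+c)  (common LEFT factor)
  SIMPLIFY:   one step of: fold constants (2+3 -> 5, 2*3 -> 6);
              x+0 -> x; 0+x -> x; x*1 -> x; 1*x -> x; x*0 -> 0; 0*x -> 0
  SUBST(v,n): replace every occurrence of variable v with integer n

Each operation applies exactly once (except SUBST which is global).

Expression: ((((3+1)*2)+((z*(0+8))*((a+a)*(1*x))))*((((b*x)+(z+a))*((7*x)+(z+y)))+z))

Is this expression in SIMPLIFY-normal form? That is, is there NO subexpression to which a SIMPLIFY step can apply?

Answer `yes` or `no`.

Expression: ((((3+1)*2)+((z*(0+8))*((a+a)*(1*x))))*((((b*x)+(z+a))*((7*x)+(z+y)))+z))
Scanning for simplifiable subexpressions (pre-order)...
  at root: ((((3+1)*2)+((z*(0+8))*((a+a)*(1*x))))*((((b*x)+(z+a))*((7*x)+(z+y)))+z)) (not simplifiable)
  at L: (((3+1)*2)+((z*(0+8))*((a+a)*(1*x)))) (not simplifiable)
  at LL: ((3+1)*2) (not simplifiable)
  at LLL: (3+1) (SIMPLIFIABLE)
  at LR: ((z*(0+8))*((a+a)*(1*x))) (not simplifiable)
  at LRL: (z*(0+8)) (not simplifiable)
  at LRLR: (0+8) (SIMPLIFIABLE)
  at LRR: ((a+a)*(1*x)) (not simplifiable)
  at LRRL: (a+a) (not simplifiable)
  at LRRR: (1*x) (SIMPLIFIABLE)
  at R: ((((b*x)+(z+a))*((7*x)+(z+y)))+z) (not simplifiable)
  at RL: (((b*x)+(z+a))*((7*x)+(z+y))) (not simplifiable)
  at RLL: ((b*x)+(z+a)) (not simplifiable)
  at RLLL: (b*x) (not simplifiable)
  at RLLR: (z+a) (not simplifiable)
  at RLR: ((7*x)+(z+y)) (not simplifiable)
  at RLRL: (7*x) (not simplifiable)
  at RLRR: (z+y) (not simplifiable)
Found simplifiable subexpr at path LLL: (3+1)
One SIMPLIFY step would give: (((4*2)+((z*(0+8))*((a+a)*(1*x))))*((((b*x)+(z+a))*((7*x)+(z+y)))+z))
-> NOT in normal form.

Answer: no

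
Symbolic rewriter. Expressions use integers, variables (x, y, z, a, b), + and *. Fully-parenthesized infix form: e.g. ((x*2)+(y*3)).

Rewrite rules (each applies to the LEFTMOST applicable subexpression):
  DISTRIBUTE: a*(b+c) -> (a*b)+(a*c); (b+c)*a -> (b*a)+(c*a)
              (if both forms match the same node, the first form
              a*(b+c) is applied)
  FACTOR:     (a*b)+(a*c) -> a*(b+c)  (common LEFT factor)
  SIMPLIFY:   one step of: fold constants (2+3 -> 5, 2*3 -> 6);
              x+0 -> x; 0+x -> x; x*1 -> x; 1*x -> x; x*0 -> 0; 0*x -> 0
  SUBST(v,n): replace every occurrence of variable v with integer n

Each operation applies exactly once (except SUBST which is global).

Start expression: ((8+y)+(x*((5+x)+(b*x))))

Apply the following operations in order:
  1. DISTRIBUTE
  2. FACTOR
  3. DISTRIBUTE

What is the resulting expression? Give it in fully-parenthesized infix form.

Answer: ((8+y)+((x*(5+x))+(x*(b*x))))

Derivation:
Start: ((8+y)+(x*((5+x)+(b*x))))
Apply DISTRIBUTE at R (target: (x*((5+x)+(b*x)))): ((8+y)+(x*((5+x)+(b*x)))) -> ((8+y)+((x*(5+x))+(x*(b*x))))
Apply FACTOR at R (target: ((x*(5+x))+(x*(b*x)))): ((8+y)+((x*(5+x))+(x*(b*x)))) -> ((8+y)+(x*((5+x)+(b*x))))
Apply DISTRIBUTE at R (target: (x*((5+x)+(b*x)))): ((8+y)+(x*((5+x)+(b*x)))) -> ((8+y)+((x*(5+x))+(x*(b*x))))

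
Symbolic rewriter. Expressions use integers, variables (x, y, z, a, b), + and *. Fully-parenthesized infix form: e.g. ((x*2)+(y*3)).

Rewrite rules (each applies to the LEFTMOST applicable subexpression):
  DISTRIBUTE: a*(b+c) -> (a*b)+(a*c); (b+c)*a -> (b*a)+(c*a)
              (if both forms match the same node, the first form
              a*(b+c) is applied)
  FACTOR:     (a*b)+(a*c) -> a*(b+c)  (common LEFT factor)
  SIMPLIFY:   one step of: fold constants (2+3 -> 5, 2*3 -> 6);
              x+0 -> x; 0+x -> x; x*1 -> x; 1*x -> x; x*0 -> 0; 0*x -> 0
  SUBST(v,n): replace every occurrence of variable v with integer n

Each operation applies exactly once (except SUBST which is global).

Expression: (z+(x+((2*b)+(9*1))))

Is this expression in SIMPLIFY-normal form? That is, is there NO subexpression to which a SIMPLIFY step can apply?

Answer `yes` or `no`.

Answer: no

Derivation:
Expression: (z+(x+((2*b)+(9*1))))
Scanning for simplifiable subexpressions (pre-order)...
  at root: (z+(x+((2*b)+(9*1)))) (not simplifiable)
  at R: (x+((2*b)+(9*1))) (not simplifiable)
  at RR: ((2*b)+(9*1)) (not simplifiable)
  at RRL: (2*b) (not simplifiable)
  at RRR: (9*1) (SIMPLIFIABLE)
Found simplifiable subexpr at path RRR: (9*1)
One SIMPLIFY step would give: (z+(x+((2*b)+9)))
-> NOT in normal form.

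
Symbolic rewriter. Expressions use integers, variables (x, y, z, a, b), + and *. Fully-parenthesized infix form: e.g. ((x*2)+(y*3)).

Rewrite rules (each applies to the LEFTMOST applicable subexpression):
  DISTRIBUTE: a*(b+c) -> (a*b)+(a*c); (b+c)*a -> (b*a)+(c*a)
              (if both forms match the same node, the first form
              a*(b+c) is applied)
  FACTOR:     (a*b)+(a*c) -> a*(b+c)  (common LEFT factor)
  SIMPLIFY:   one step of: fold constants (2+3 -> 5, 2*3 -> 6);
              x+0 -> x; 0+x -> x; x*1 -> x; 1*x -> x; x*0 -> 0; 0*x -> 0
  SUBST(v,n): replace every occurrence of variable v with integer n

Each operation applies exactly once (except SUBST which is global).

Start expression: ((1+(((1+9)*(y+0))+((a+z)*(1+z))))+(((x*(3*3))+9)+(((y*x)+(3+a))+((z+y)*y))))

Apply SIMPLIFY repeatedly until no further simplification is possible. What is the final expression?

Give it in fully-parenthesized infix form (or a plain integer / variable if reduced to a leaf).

Answer: ((1+((10*y)+((a+z)*(1+z))))+(((x*9)+9)+(((y*x)+(3+a))+((z+y)*y))))

Derivation:
Start: ((1+(((1+9)*(y+0))+((a+z)*(1+z))))+(((x*(3*3))+9)+(((y*x)+(3+a))+((z+y)*y))))
Step 1: at LRLL: (1+9) -> 10; overall: ((1+(((1+9)*(y+0))+((a+z)*(1+z))))+(((x*(3*3))+9)+(((y*x)+(3+a))+((z+y)*y)))) -> ((1+((10*(y+0))+((a+z)*(1+z))))+(((x*(3*3))+9)+(((y*x)+(3+a))+((z+y)*y))))
Step 2: at LRLR: (y+0) -> y; overall: ((1+((10*(y+0))+((a+z)*(1+z))))+(((x*(3*3))+9)+(((y*x)+(3+a))+((z+y)*y)))) -> ((1+((10*y)+((a+z)*(1+z))))+(((x*(3*3))+9)+(((y*x)+(3+a))+((z+y)*y))))
Step 3: at RLLR: (3*3) -> 9; overall: ((1+((10*y)+((a+z)*(1+z))))+(((x*(3*3))+9)+(((y*x)+(3+a))+((z+y)*y)))) -> ((1+((10*y)+((a+z)*(1+z))))+(((x*9)+9)+(((y*x)+(3+a))+((z+y)*y))))
Fixed point: ((1+((10*y)+((a+z)*(1+z))))+(((x*9)+9)+(((y*x)+(3+a))+((z+y)*y))))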